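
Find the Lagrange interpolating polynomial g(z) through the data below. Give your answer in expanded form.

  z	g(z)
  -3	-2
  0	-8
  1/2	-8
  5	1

L_0(z) = z(z - 1/2)(z - 5) / [-84] = -(1/84)z^3 + (11/168)z^2 - (5/168)z
L_1(z) = (z + 3)(z - 1/2)(z - 5) / [15/2] = (2/15)z^3 - (1/3)z^2 - (28/15)z + 1
L_2(z) = (z + 3)z(z - 5) / [-63/8] = -(8/63)z^3 + (16/63)z^2 + (40/21)z
L_3(z) = (z + 3)z(z - 1/2) / [180] = (1/180)z^3 + (1/72)z^2 - (1/120)z
g(z) = (-2)·L_0 + (-8)·L_1 + (-8)·L_2 + 1·L_3
  (-2)·L_0(z) = (1/42)z^3 - (11/84)z^2 + (5/84)z
  (-8)·L_1(z) = -(16/15)z^3 + (8/3)z^2 + (224/15)z - 8
  (-8)·L_2(z) = (64/63)z^3 - (128/63)z^2 - (320/21)z
  1·L_3(z) = (1/180)z^3 + (1/72)z^2 - (1/120)z
Adding term by term: -(3/140)z^3 + (29/56)z^2 - (71/280)z - 8

g(z) = -(3/140)z^3 + (29/56)z^2 - (71/280)z - 8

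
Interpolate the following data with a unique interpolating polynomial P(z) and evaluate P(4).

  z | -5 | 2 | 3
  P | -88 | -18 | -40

Evaluate each Lagrange basis at z = 4:
L_0(4) = (2)·(1)/[(-7)·(-8)] = 1/28
L_1(4) = (9)·(1)/[(7)·(-1)] = -9/7
L_2(4) = (9)·(2)/[(8)·(1)] = 9/4
Sum: (-88)·(1/28) + (-18)·(-9/7) + (-40)·(9/4) = -70

-70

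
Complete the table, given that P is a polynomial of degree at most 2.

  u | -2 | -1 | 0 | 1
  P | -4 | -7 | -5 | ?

2

The 3 known values determine P uniquely (degree ≤ 2).
L_0(1) = (2)·(1)/[(-1)·(-2)] = 1
L_1(1) = (3)·(1)/[(1)·(-1)] = -3
L_2(1) = (3)·(2)/[(2)·(1)] = 3
Sum: (-4)·(1) + (-7)·(-3) + (-5)·(3) = 2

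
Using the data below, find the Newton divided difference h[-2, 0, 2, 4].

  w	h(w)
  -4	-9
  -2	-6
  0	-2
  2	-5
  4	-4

h[-2,0] = (-2 - (-6)) / (0 - (-2)) = 2
h[0,2] = (-5 - (-2)) / (2 - 0) = -3/2
h[2,4] = (-4 - (-5)) / (4 - 2) = 1/2
h[-2,0,2] = (-3/2 - 2) / (2 - (-2)) = -7/8
h[0,2,4] = (1/2 - (-3/2)) / (4 - 0) = 1/2
h[-2,0,2,4] = (1/2 - (-7/8)) / (4 - (-2)) = 11/48

11/48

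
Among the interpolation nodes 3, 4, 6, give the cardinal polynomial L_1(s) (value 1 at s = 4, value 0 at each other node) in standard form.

L_1(s) = -(1/2)s^2 + (9/2)s - 9

L_1(s) = (s - 3)(s - 6) / [(1)·(-2)]
       = (s^2 - 9s + 18) / (-2)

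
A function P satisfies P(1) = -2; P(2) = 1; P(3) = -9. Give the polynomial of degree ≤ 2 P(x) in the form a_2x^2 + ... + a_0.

P(x) = -(13/2)x^2 + (45/2)x - 18

Newton's divided differences:
P[1,2] = (1 - (-2)) / (2 - 1) = 3
P[2,3] = (-9 - 1) / (3 - 2) = -10
P[1,2,3] = (-10 - 3) / (3 - 1) = -13/2
P(x) = -2 + 3·(x - 1) + (-13/2)·(x - 1)(x - 2)
Expanding: P(x) = -(13/2)x^2 + (45/2)x - 18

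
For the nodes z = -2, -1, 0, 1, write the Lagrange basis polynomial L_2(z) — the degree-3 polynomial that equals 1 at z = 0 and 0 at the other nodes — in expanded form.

L_2(z) = -(1/2)z^3 - z^2 + (1/2)z + 1

L_2(z) = (z + 2)(z + 1)(z - 1) / [(2)·(1)·(-1)]
       = (z^3 + 2z^2 - z - 2) / (-2)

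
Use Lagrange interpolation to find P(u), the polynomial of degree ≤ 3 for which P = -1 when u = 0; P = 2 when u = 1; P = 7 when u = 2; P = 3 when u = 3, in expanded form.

P(u) = -(11/6)u^3 + (13/2)u^2 - (5/3)u - 1

L_0(u) = (u - 1)(u - 2)(u - 3) / [-6] = -(1/6)u^3 + u^2 - (11/6)u + 1
L_1(u) = u(u - 2)(u - 3) / [2] = (1/2)u^3 - (5/2)u^2 + 3u
L_2(u) = u(u - 1)(u - 3) / [-2] = -(1/2)u^3 + 2u^2 - (3/2)u
L_3(u) = u(u - 1)(u - 2) / [6] = (1/6)u^3 - (1/2)u^2 + (1/3)u
P(u) = (-1)·L_0 + 2·L_1 + 7·L_2 + 3·L_3
  (-1)·L_0(u) = (1/6)u^3 - u^2 + (11/6)u - 1
  2·L_1(u) = u^3 - 5u^2 + 6u
  7·L_2(u) = -(7/2)u^3 + 14u^2 - (21/2)u
  3·L_3(u) = (1/2)u^3 - (3/2)u^2 + u
Adding term by term: -(11/6)u^3 + (13/2)u^2 - (5/3)u - 1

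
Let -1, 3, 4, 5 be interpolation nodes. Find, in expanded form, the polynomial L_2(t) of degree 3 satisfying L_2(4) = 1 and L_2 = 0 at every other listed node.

L_2(t) = (t + 1)(t - 3)(t - 5) / [(5)·(1)·(-1)]
       = (t^3 - 7t^2 + 7t + 15) / (-5)

L_2(t) = -(1/5)t^3 + (7/5)t^2 - (7/5)t - 3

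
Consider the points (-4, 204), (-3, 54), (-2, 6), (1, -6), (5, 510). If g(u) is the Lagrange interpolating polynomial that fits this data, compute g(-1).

0

Evaluate each Lagrange basis at u = -1:
L_0(-1) = (2)·(1)·(-2)·(-6)/[(-1)·(-2)·(-5)·(-9)] = 4/15
L_1(-1) = (3)·(1)·(-2)·(-6)/[(1)·(-1)·(-4)·(-8)] = -9/8
L_2(-1) = (3)·(2)·(-2)·(-6)/[(2)·(1)·(-3)·(-7)] = 12/7
L_3(-1) = (3)·(2)·(1)·(-6)/[(5)·(4)·(3)·(-4)] = 3/20
L_4(-1) = (3)·(2)·(1)·(-2)/[(9)·(8)·(7)·(4)] = -1/168
Sum: 204·(4/15) + 54·(-9/8) + 6·(12/7) + (-6)·(3/20) + 510·(-1/168) = 0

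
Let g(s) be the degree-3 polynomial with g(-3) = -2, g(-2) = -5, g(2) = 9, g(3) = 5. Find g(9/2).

Evaluate each Lagrange basis at s = 9/2:
L_0(9/2) = (13/2)·(5/2)·(3/2)/[(-1)·(-5)·(-6)] = -13/16
L_1(9/2) = (15/2)·(5/2)·(3/2)/[(1)·(-4)·(-5)] = 45/32
L_2(9/2) = (15/2)·(13/2)·(3/2)/[(5)·(4)·(-1)] = -117/32
L_3(9/2) = (15/2)·(13/2)·(5/2)/[(6)·(5)·(1)] = 65/16
Sum: (-2)·(-13/16) + (-5)·(45/32) + 9·(-117/32) + 5·(65/16) = -18

-18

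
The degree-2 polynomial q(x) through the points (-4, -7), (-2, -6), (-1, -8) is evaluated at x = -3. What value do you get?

Evaluate each Lagrange basis at x = -3:
L_0(-3) = (-1)·(-2)/[(-2)·(-3)] = 1/3
L_1(-3) = (1)·(-2)/[(2)·(-1)] = 1
L_2(-3) = (1)·(-1)/[(3)·(1)] = -1/3
Sum: (-7)·(1/3) + (-6)·(1) + (-8)·(-1/3) = -17/3

-17/3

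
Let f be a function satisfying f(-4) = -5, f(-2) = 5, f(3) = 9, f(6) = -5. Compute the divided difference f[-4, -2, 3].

f[-4,-2] = (5 - (-5)) / (-2 - (-4)) = 5
f[-2,3] = (9 - 5) / (3 - (-2)) = 4/5
f[-4,-2,3] = (4/5 - 5) / (3 - (-4)) = -3/5

-3/5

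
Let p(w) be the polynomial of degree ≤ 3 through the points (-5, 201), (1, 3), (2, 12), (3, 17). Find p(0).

-4

Using Newton's divided-difference form:
p[-5,1] = (3 - 201) / (1 - (-5)) = -33
p[1,2] = (12 - 3) / (2 - 1) = 9
p[2,3] = (17 - 12) / (3 - 2) = 5
p[-5,1,2] = (9 - (-33)) / (2 - (-5)) = 6
p[1,2,3] = (5 - 9) / (3 - 1) = -2
p[-5,1,2,3] = (-2 - 6) / (3 - (-5)) = -1
p(0) = 201 + (-33)·(5) + 6·(5)·(-1) + (-1)·(5)·(-1)·(-2) = -4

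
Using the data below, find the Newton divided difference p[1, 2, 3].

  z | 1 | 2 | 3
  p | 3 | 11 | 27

4

p[1,2] = (11 - 3) / (2 - 1) = 8
p[2,3] = (27 - 11) / (3 - 2) = 16
p[1,2,3] = (16 - 8) / (3 - 1) = 4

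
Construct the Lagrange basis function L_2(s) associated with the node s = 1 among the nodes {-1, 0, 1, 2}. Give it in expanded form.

L_2(s) = -(1/2)s^3 + (1/2)s^2 + s

L_2(s) = (s + 1)s(s - 2) / [(2)·(1)·(-1)]
       = (s^3 - s^2 - 2s) / (-2)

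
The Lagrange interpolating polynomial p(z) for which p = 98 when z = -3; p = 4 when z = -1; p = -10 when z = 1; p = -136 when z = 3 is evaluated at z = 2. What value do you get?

Evaluate each Lagrange basis at z = 2:
L_0(2) = (3)·(1)·(-1)/[(-2)·(-4)·(-6)] = 1/16
L_1(2) = (5)·(1)·(-1)/[(2)·(-2)·(-4)] = -5/16
L_2(2) = (5)·(3)·(-1)/[(4)·(2)·(-2)] = 15/16
L_3(2) = (5)·(3)·(1)/[(6)·(4)·(2)] = 5/16
Sum: 98·(1/16) + 4·(-5/16) + (-10)·(15/16) + (-136)·(5/16) = -47

-47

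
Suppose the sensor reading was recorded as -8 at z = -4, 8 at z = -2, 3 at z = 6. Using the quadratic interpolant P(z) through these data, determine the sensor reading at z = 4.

Evaluate each Lagrange basis at z = 4:
L_0(4) = (6)·(-2)/[(-2)·(-10)] = -3/5
L_1(4) = (8)·(-2)/[(2)·(-8)] = 1
L_2(4) = (8)·(6)/[(10)·(8)] = 3/5
Sum: (-8)·(-3/5) + 8·(1) + 3·(3/5) = 73/5

73/5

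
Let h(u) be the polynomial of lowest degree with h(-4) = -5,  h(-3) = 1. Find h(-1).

Evaluate each Lagrange basis at u = -1:
L_0(-1) = (2)/[(-1)] = -2
L_1(-1) = (3)/[(1)] = 3
Sum: (-5)·(-2) + 1·(3) = 13

13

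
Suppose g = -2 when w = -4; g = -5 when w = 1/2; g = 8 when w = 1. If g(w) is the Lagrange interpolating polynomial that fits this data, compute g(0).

-46/3

Evaluate each Lagrange basis at w = 0:
L_0(0) = (-1/2)·(-1)/[(-9/2)·(-5)] = 1/45
L_1(0) = (4)·(-1)/[(9/2)·(-1/2)] = 16/9
L_2(0) = (4)·(-1/2)/[(5)·(1/2)] = -4/5
Sum: (-2)·(1/45) + (-5)·(16/9) + 8·(-4/5) = -46/3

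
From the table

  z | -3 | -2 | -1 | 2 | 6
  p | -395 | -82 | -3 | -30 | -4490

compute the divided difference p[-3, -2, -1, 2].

p[-3,-2] = (-82 - (-395)) / (-2 - (-3)) = 313
p[-2,-1] = (-3 - (-82)) / (-1 - (-2)) = 79
p[-1,2] = (-30 - (-3)) / (2 - (-1)) = -9
p[-3,-2,-1] = (79 - 313) / (-1 - (-3)) = -117
p[-2,-1,2] = (-9 - 79) / (2 - (-2)) = -22
p[-3,-2,-1,2] = (-22 - (-117)) / (2 - (-3)) = 19

19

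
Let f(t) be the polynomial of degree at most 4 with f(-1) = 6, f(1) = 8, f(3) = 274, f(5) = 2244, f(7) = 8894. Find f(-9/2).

L_0(-9/2) = (-11/2)·(-15/2)·(-19/2)·(-23/2)/[(-2)·(-4)·(-6)·(-8)] = 24035/2048
L_1(-9/2) = (-7/2)·(-15/2)·(-19/2)·(-23/2)/[(2)·(-2)·(-4)·(-6)] = -15295/512
L_2(-9/2) = (-7/2)·(-11/2)·(-19/2)·(-23/2)/[(4)·(2)·(-2)·(-4)] = 33649/1024
L_3(-9/2) = (-7/2)·(-11/2)·(-15/2)·(-23/2)/[(6)·(4)·(2)·(-2)] = -8855/512
L_4(-9/2) = (-7/2)·(-11/2)·(-15/2)·(-19/2)/[(8)·(6)·(4)·(2)] = 7315/2048
Sum: 6·(24035/2048) + 8·(-15295/512) + 274·(33649/1024) + 2244·(-8855/512) + 8894·(7315/2048) = 7171/4

7171/4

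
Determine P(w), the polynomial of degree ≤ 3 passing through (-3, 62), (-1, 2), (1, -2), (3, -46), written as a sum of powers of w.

Build the Lagrange basis polynomials:
L_0(w) = (w + 1)(w - 1)(w - 3) / [-48] = -(1/48)w^3 + (1/16)w^2 + (1/48)w - 1/16
L_1(w) = (w + 3)(w - 1)(w - 3) / [16] = (1/16)w^3 - (1/16)w^2 - (9/16)w + 9/16
L_2(w) = (w + 3)(w + 1)(w - 3) / [-16] = -(1/16)w^3 - (1/16)w^2 + (9/16)w + 9/16
L_3(w) = (w + 3)(w + 1)(w - 1) / [48] = (1/48)w^3 + (1/16)w^2 - (1/48)w - 1/16
P(w) = 62·L_0 + 2·L_1 + (-2)·L_2 + (-46)·L_3
  62·L_0(w) = -(31/24)w^3 + (31/8)w^2 + (31/24)w - 31/8
  2·L_1(w) = (1/8)w^3 - (1/8)w^2 - (9/8)w + 9/8
  (-2)·L_2(w) = (1/8)w^3 + (1/8)w^2 - (9/8)w - 9/8
  (-46)·L_3(w) = -(23/24)w^3 - (23/8)w^2 + (23/24)w + 23/8
Adding term by term: -2w^3 + w^2 - 1

P(w) = -2w^3 + w^2 - 1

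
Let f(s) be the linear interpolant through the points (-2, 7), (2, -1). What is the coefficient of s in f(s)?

-2

Build the Lagrange basis polynomials:
L_0(s) = (s - 2) / [-4] = -(1/4)s + 1/2
L_1(s) = (s + 2) / [4] = (1/4)s + 1/2
f(s) = 7·L_0 + (-1)·L_1
Only the coefficient of s is needed; take it from each L_i and combine:
7·(-1/4) + (-1)·(1/4) = -2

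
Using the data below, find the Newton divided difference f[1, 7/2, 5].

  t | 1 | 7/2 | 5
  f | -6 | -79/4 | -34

-1

f[1,7/2] = (-79/4 - (-6)) / (7/2 - 1) = -11/2
f[7/2,5] = (-34 - (-79/4)) / (5 - 7/2) = -19/2
f[1,7/2,5] = (-19/2 - (-11/2)) / (5 - 1) = -1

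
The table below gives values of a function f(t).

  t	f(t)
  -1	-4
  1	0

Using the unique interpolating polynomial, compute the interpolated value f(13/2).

11

Evaluate each Lagrange basis at t = 13/2:
L_0(13/2) = (11/2)/[(-2)] = -11/4
L_1(13/2) = (15/2)/[(2)] = 15/4
Sum: (-4)·(-11/4) + 0 = 11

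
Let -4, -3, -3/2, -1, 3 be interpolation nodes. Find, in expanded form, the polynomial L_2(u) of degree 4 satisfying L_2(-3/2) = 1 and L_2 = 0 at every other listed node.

L_2(u) = (u + 4)(u + 3)(u + 1)(u - 3) / [(5/2)·(3/2)·(-1/2)·(-9/2)]
       = (u^4 + 5u^3 - 5u^2 - 45u - 36) / (135/16)

L_2(u) = (16/135)u^4 + (16/27)u^3 - (16/27)u^2 - (16/3)u - 64/15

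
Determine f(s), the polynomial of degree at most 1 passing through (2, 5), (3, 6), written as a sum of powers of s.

L_0(s) = (s - 3) / [-1] = -s + 3
L_1(s) = (s - 2) / [1] = s - 2
f(s) = 5·L_0 + 6·L_1
  5·L_0(s) = -5s + 15
  6·L_1(s) = 6s - 12
Adding term by term: s + 3

f(s) = s + 3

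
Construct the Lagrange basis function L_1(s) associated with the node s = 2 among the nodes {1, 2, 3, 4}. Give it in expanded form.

L_1(s) = (s - 1)(s - 3)(s - 4) / [(1)·(-1)·(-2)]
       = (s^3 - 8s^2 + 19s - 12) / (2)

L_1(s) = (1/2)s^3 - 4s^2 + (19/2)s - 6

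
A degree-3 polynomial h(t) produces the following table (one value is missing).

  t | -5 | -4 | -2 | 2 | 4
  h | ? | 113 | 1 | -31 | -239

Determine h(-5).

The 4 known values determine h uniquely (degree ≤ 3).
Evaluate each Lagrange basis at t = -5:
L_0(-5) = (-3)·(-7)·(-9)/[(-2)·(-6)·(-8)] = 63/32
L_1(-5) = (-1)·(-7)·(-9)/[(2)·(-4)·(-6)] = -21/16
L_2(-5) = (-1)·(-3)·(-9)/[(6)·(4)·(-2)] = 9/16
L_3(-5) = (-1)·(-3)·(-7)/[(8)·(6)·(2)] = -7/32
Sum: 113·(63/32) + 1·(-21/16) + (-31)·(9/16) + (-239)·(-7/32) = 256

256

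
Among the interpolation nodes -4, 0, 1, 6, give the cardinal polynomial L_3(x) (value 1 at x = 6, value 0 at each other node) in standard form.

L_3(x) = (x + 4)x(x - 1) / [(10)·(6)·(5)]
       = (x^3 + 3x^2 - 4x) / (300)

L_3(x) = (1/300)x^3 + (1/100)x^2 - (1/75)x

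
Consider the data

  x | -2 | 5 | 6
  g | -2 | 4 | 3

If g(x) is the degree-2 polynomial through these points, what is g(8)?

L_0(8) = (3)·(2)/[(-7)·(-8)] = 3/28
L_1(8) = (10)·(2)/[(7)·(-1)] = -20/7
L_2(8) = (10)·(3)/[(8)·(1)] = 15/4
Sum: (-2)·(3/28) + 4·(-20/7) + 3·(15/4) = -11/28

-11/28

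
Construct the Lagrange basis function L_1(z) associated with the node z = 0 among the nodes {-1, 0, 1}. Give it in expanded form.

L_1(z) = -z^2 + 1

L_1(z) = (z + 1)(z - 1) / [(1)·(-1)]
       = (z^2 - 1) / (-1)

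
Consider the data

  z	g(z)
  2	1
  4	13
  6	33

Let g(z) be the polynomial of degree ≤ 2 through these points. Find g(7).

46

Evaluate each Lagrange basis at z = 7:
L_0(7) = (3)·(1)/[(-2)·(-4)] = 3/8
L_1(7) = (5)·(1)/[(2)·(-2)] = -5/4
L_2(7) = (5)·(3)/[(4)·(2)] = 15/8
Sum: 1·(3/8) + 13·(-5/4) + 33·(15/8) = 46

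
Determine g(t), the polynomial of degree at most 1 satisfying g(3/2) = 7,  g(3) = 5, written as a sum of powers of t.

Build the Lagrange basis polynomials:
L_0(t) = (t - 3) / [-3/2] = -(2/3)t + 2
L_1(t) = (t - 3/2) / [3/2] = (2/3)t - 1
g(t) = 7·L_0 + 5·L_1
  7·L_0(t) = -(14/3)t + 14
  5·L_1(t) = (10/3)t - 5
Adding term by term: -(4/3)t + 9

g(t) = -(4/3)t + 9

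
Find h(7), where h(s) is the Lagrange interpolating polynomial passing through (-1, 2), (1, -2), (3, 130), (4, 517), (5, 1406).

5986

Evaluate each Lagrange basis at s = 7:
L_0(7) = (6)·(4)·(3)·(2)/[(-2)·(-4)·(-5)·(-6)] = 3/5
L_1(7) = (8)·(4)·(3)·(2)/[(2)·(-2)·(-3)·(-4)] = -4
L_2(7) = (8)·(6)·(3)·(2)/[(4)·(2)·(-1)·(-2)] = 18
L_3(7) = (8)·(6)·(4)·(2)/[(5)·(3)·(1)·(-1)] = -128/5
L_4(7) = (8)·(6)·(4)·(3)/[(6)·(4)·(2)·(1)] = 12
Sum: 2·(3/5) + (-2)·(-4) + 130·(18) + 517·(-128/5) + 1406·(12) = 5986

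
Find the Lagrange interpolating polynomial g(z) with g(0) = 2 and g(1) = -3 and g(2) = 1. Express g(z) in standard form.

Build the Lagrange basis polynomials:
L_0(z) = (z - 1)(z - 2) / [2] = (1/2)z^2 - (3/2)z + 1
L_1(z) = z(z - 2) / [-1] = -z^2 + 2z
L_2(z) = z(z - 1) / [2] = (1/2)z^2 - (1/2)z
g(z) = 2·L_0 + (-3)·L_1 + 1·L_2
  2·L_0(z) = z^2 - 3z + 2
  (-3)·L_1(z) = 3z^2 - 6z
  1·L_2(z) = (1/2)z^2 - (1/2)z
Adding term by term: (9/2)z^2 - (19/2)z + 2

g(z) = (9/2)z^2 - (19/2)z + 2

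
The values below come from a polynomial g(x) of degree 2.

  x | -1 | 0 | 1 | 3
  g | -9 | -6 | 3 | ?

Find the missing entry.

39

The 3 known values determine g uniquely (degree ≤ 2).
L_0(3) = (3)·(2)/[(-1)·(-2)] = 3
L_1(3) = (4)·(2)/[(1)·(-1)] = -8
L_2(3) = (4)·(3)/[(2)·(1)] = 6
Sum: (-9)·(3) + (-6)·(-8) + 3·(6) = 39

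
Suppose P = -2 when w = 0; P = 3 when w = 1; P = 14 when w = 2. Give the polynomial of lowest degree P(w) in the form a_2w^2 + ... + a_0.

P(w) = 3w^2 + 2w - 2

L_0(w) = (w - 1)(w - 2) / [2] = (1/2)w^2 - (3/2)w + 1
L_1(w) = w(w - 2) / [-1] = -w^2 + 2w
L_2(w) = w(w - 1) / [2] = (1/2)w^2 - (1/2)w
P(w) = (-2)·L_0 + 3·L_1 + 14·L_2
  (-2)·L_0(w) = -w^2 + 3w - 2
  3·L_1(w) = -3w^2 + 6w
  14·L_2(w) = 7w^2 - 7w
Adding term by term: 3w^2 + 2w - 2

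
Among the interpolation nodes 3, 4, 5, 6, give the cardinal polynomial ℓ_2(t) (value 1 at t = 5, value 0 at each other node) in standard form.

ℓ_2(t) = -(1/2)t^3 + (13/2)t^2 - 27t + 36

ℓ_2(t) = (t - 3)(t - 4)(t - 6) / [(2)·(1)·(-1)]
       = (t^3 - 13t^2 + 54t - 72) / (-2)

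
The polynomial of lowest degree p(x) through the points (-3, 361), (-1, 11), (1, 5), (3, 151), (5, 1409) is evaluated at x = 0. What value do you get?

Evaluate each Lagrange basis at x = 0:
L_0(0) = (1)·(-1)·(-3)·(-5)/[(-2)·(-4)·(-6)·(-8)] = -5/128
L_1(0) = (3)·(-1)·(-3)·(-5)/[(2)·(-2)·(-4)·(-6)] = 15/32
L_2(0) = (3)·(1)·(-3)·(-5)/[(4)·(2)·(-2)·(-4)] = 45/64
L_3(0) = (3)·(1)·(-1)·(-5)/[(6)·(4)·(2)·(-2)] = -5/32
L_4(0) = (3)·(1)·(-1)·(-3)/[(8)·(6)·(4)·(2)] = 3/128
Sum: 361·(-5/128) + 11·(15/32) + 5·(45/64) + 151·(-5/32) + 1409·(3/128) = 4

4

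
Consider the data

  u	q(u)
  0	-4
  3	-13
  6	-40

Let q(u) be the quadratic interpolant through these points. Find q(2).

-8

Evaluate each Lagrange basis at u = 2:
L_0(2) = (-1)·(-4)/[(-3)·(-6)] = 2/9
L_1(2) = (2)·(-4)/[(3)·(-3)] = 8/9
L_2(2) = (2)·(-1)/[(6)·(3)] = -1/9
Sum: (-4)·(2/9) + (-13)·(8/9) + (-40)·(-1/9) = -8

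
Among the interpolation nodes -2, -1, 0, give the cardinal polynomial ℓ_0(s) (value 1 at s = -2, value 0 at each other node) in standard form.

ℓ_0(s) = (s + 1)s / [(-1)·(-2)]
       = (s^2 + s) / (2)

ℓ_0(s) = (1/2)s^2 + (1/2)s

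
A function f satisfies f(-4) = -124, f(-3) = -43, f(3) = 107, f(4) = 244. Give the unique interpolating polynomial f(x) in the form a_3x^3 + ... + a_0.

Build the Lagrange basis polynomials:
L_0(x) = (x + 3)(x - 3)(x - 4) / [-56] = -(1/56)x^3 + (1/14)x^2 + (9/56)x - 9/14
L_1(x) = (x + 4)(x - 3)(x - 4) / [42] = (1/42)x^3 - (1/14)x^2 - (8/21)x + 8/7
L_2(x) = (x + 4)(x + 3)(x - 4) / [-42] = -(1/42)x^3 - (1/14)x^2 + (8/21)x + 8/7
L_3(x) = (x + 4)(x + 3)(x - 3) / [56] = (1/56)x^3 + (1/14)x^2 - (9/56)x - 9/14
f(x) = (-124)·L_0 + (-43)·L_1 + 107·L_2 + 244·L_3
  (-124)·L_0(x) = (31/14)x^3 - (62/7)x^2 - (279/14)x + 558/7
  (-43)·L_1(x) = -(43/42)x^3 + (43/14)x^2 + (344/21)x - 344/7
  107·L_2(x) = -(107/42)x^3 - (107/14)x^2 + (856/21)x + 856/7
  244·L_3(x) = (61/14)x^3 + (122/7)x^2 - (549/14)x - 1098/7
Adding term by term: 3x^3 + 4x^2 - 2x - 4

f(x) = 3x^3 + 4x^2 - 2x - 4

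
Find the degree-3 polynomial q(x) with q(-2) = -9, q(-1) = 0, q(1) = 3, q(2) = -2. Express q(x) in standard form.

q(x) = (1/12)x^3 - (7/3)x^2 + (17/12)x + 23/6

Newton's divided differences:
q[-2,-1] = (0 - (-9)) / (-1 - (-2)) = 9
q[-1,1] = (3 - 0) / (1 - (-1)) = 3/2
q[1,2] = (-2 - 3) / (2 - 1) = -5
q[-2,-1,1] = (3/2 - 9) / (1 - (-2)) = -5/2
q[-1,1,2] = (-5 - 3/2) / (2 - (-1)) = -13/6
q[-2,-1,1,2] = (-13/6 - (-5/2)) / (2 - (-2)) = 1/12
q(x) = -9 + 9·(x + 2) + (-5/2)·(x + 2)(x + 1) + (1/12)·(x + 2)(x + 1)(x - 1)
Expanding: q(x) = (1/12)x^3 - (7/3)x^2 + (17/12)x + 23/6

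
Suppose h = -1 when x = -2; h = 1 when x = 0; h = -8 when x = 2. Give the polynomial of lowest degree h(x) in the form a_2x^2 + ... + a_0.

h(x) = -(11/8)x^2 - (7/4)x + 1

Build the Lagrange basis polynomials:
L_0(x) = x(x - 2) / [8] = (1/8)x^2 - (1/4)x
L_1(x) = (x + 2)(x - 2) / [-4] = -(1/4)x^2 + 1
L_2(x) = (x + 2)x / [8] = (1/8)x^2 + (1/4)x
h(x) = (-1)·L_0 + 1·L_1 + (-8)·L_2
  (-1)·L_0(x) = -(1/8)x^2 + (1/4)x
  1·L_1(x) = -(1/4)x^2 + 1
  (-8)·L_2(x) = -x^2 - 2x
Adding term by term: -(11/8)x^2 - (7/4)x + 1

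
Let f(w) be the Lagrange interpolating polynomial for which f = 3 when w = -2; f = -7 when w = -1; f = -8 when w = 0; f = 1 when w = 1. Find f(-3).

Evaluate each Lagrange basis at w = -3:
L_0(-3) = (-2)·(-3)·(-4)/[(-1)·(-2)·(-3)] = 4
L_1(-3) = (-1)·(-3)·(-4)/[(1)·(-1)·(-2)] = -6
L_2(-3) = (-1)·(-2)·(-4)/[(2)·(1)·(-1)] = 4
L_3(-3) = (-1)·(-2)·(-3)/[(3)·(2)·(1)] = -1
Sum: 3·(4) + (-7)·(-6) + (-8)·(4) + 1·(-1) = 21

21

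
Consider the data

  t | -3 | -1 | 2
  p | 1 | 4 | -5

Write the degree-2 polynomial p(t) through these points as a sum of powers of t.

L_0(t) = (t + 1)(t - 2) / [10] = (1/10)t^2 - (1/10)t - 1/5
L_1(t) = (t + 3)(t - 2) / [-6] = -(1/6)t^2 - (1/6)t + 1
L_2(t) = (t + 3)(t + 1) / [15] = (1/15)t^2 + (4/15)t + 1/5
p(t) = 1·L_0 + 4·L_1 + (-5)·L_2
  1·L_0(t) = (1/10)t^2 - (1/10)t - 1/5
  4·L_1(t) = -(2/3)t^2 - (2/3)t + 4
  (-5)·L_2(t) = -(1/3)t^2 - (4/3)t - 1
Adding term by term: -(9/10)t^2 - (21/10)t + 14/5

p(t) = -(9/10)t^2 - (21/10)t + 14/5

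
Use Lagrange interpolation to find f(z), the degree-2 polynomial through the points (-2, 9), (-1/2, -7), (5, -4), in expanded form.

Build the Lagrange basis polynomials:
L_0(z) = (z + 1/2)(z - 5) / [21/2] = (2/21)z^2 - (3/7)z - 5/21
L_1(z) = (z + 2)(z - 5) / [-33/4] = -(4/33)z^2 + (4/11)z + 40/33
L_2(z) = (z + 2)(z + 1/2) / [77/2] = (2/77)z^2 + (5/77)z + 2/77
f(z) = 9·L_0 + (-7)·L_1 + (-4)·L_2
  9·L_0(z) = (6/7)z^2 - (27/7)z - 15/7
  (-7)·L_1(z) = (28/33)z^2 - (28/11)z - 280/33
  (-4)·L_2(z) = -(8/77)z^2 - (20/77)z - 8/77
Adding term by term: (370/231)z^2 - (513/77)z - 2479/231

f(z) = (370/231)z^2 - (513/77)z - 2479/231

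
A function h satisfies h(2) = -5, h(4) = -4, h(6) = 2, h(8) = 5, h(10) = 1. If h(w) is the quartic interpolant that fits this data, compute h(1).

L_0(1) = (-3)·(-5)·(-7)·(-9)/[(-2)·(-4)·(-6)·(-8)] = 315/128
L_1(1) = (-1)·(-5)·(-7)·(-9)/[(2)·(-2)·(-4)·(-6)] = -105/32
L_2(1) = (-1)·(-3)·(-7)·(-9)/[(4)·(2)·(-2)·(-4)] = 189/64
L_3(1) = (-1)·(-3)·(-5)·(-9)/[(6)·(4)·(2)·(-2)] = -45/32
L_4(1) = (-1)·(-3)·(-5)·(-7)/[(8)·(6)·(4)·(2)] = 35/128
Sum: (-5)·(315/128) + (-4)·(-105/32) + 2·(189/64) + 5·(-45/32) + 1·(35/128) = -1/32

-1/32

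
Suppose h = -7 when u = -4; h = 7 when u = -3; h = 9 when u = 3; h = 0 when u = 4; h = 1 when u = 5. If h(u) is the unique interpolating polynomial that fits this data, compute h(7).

1492/21

L_0(7) = (10)·(4)·(3)·(2)/[(-1)·(-7)·(-8)·(-9)] = 10/21
L_1(7) = (11)·(4)·(3)·(2)/[(1)·(-6)·(-7)·(-8)] = -11/14
L_2(7) = (11)·(10)·(3)·(2)/[(7)·(6)·(-1)·(-2)] = 55/7
L_3(7) = (11)·(10)·(4)·(2)/[(8)·(7)·(1)·(-1)] = -110/7
L_4(7) = (11)·(10)·(4)·(3)/[(9)·(8)·(2)·(1)] = 55/6
Sum: (-7)·(10/21) + 7·(-11/14) + 9·(55/7) + 0 + 1·(55/6) = 1492/21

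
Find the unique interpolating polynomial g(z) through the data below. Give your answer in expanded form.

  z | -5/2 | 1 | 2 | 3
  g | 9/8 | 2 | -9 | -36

Build the Lagrange basis polynomials:
L_0(z) = (z - 1)(z - 2)(z - 3) / [-693/8] = -(8/693)z^3 + (16/231)z^2 - (8/63)z + 16/231
L_1(z) = (z + 5/2)(z - 2)(z - 3) / [7] = (1/7)z^3 - (5/14)z^2 - (13/14)z + 15/7
L_2(z) = (z + 5/2)(z - 1)(z - 3) / [-9/2] = -(2/9)z^3 + (1/3)z^2 + (14/9)z - 5/3
L_3(z) = (z + 5/2)(z - 1)(z - 2) / [11] = (1/11)z^3 - (1/22)z^2 - (1/2)z + 5/11
g(z) = (9/8)·L_0 + 2·L_1 + (-9)·L_2 + (-36)·L_3
  (9/8)·L_0(z) = -(1/77)z^3 + (6/77)z^2 - (1/7)z + 6/77
  2·L_1(z) = (2/7)z^3 - (5/7)z^2 - (13/7)z + 30/7
  (-9)·L_2(z) = 2z^3 - 3z^2 - 14z + 15
  (-36)·L_3(z) = -(36/11)z^3 + (18/11)z^2 + 18z - 180/11
Adding term by term: -z^3 - 2z^2 + 2z + 3

g(z) = -z^3 - 2z^2 + 2z + 3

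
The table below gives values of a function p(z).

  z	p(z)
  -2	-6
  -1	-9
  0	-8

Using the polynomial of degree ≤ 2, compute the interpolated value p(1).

-3

Evaluate each Lagrange basis at z = 1:
L_0(1) = (2)·(1)/[(-1)·(-2)] = 1
L_1(1) = (3)·(1)/[(1)·(-1)] = -3
L_2(1) = (3)·(2)/[(2)·(1)] = 3
Sum: (-6)·(1) + (-9)·(-3) + (-8)·(3) = -3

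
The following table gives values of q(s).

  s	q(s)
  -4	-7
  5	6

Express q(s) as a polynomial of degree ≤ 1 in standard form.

Build the Lagrange basis polynomials:
L_0(s) = (s - 5) / [-9] = -(1/9)s + 5/9
L_1(s) = (s + 4) / [9] = (1/9)s + 4/9
q(s) = (-7)·L_0 + 6·L_1
  (-7)·L_0(s) = (7/9)s - 35/9
  6·L_1(s) = (2/3)s + 8/3
Adding term by term: (13/9)s - 11/9

q(s) = (13/9)s - 11/9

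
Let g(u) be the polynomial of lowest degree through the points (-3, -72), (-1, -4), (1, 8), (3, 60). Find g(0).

3

L_0(0) = (1)·(-1)·(-3)/[(-2)·(-4)·(-6)] = -1/16
L_1(0) = (3)·(-1)·(-3)/[(2)·(-2)·(-4)] = 9/16
L_2(0) = (3)·(1)·(-3)/[(4)·(2)·(-2)] = 9/16
L_3(0) = (3)·(1)·(-1)/[(6)·(4)·(2)] = -1/16
Sum: (-72)·(-1/16) + (-4)·(9/16) + 8·(9/16) + 60·(-1/16) = 3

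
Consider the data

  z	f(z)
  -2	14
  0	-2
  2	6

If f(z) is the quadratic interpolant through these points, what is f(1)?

Using Newton's divided-difference form:
f[-2,0] = (-2 - 14) / (0 - (-2)) = -8
f[0,2] = (6 - (-2)) / (2 - 0) = 4
f[-2,0,2] = (4 - (-8)) / (2 - (-2)) = 3
f(1) = 14 + (-8)·(3) + 3·(3)·(1) = -1

-1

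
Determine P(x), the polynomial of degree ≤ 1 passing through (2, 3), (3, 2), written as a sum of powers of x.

Build the Lagrange basis polynomials:
L_0(x) = (x - 3) / [-1] = -x + 3
L_1(x) = (x - 2) / [1] = x - 2
P(x) = 3·L_0 + 2·L_1
  3·L_0(x) = -3x + 9
  2·L_1(x) = 2x - 4
Adding term by term: -x + 5

P(x) = -x + 5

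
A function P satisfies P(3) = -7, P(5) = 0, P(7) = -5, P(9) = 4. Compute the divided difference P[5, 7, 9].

P[5,7] = (-5 - 0) / (7 - 5) = -5/2
P[7,9] = (4 - (-5)) / (9 - 7) = 9/2
P[5,7,9] = (9/2 - (-5/2)) / (9 - 5) = 7/4

7/4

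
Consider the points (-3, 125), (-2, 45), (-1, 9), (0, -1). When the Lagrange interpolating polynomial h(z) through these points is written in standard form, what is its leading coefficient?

The leading coefficient equals the top divided difference h[-3,-2,-1,0].
h[-3,-2] = (45 - 125) / (-2 - (-3)) = -80
h[-2,-1] = (9 - 45) / (-1 - (-2)) = -36
h[-1,0] = (-1 - 9) / (0 - (-1)) = -10
h[-3,-2,-1] = (-36 - (-80)) / (-1 - (-3)) = 22
h[-2,-1,0] = (-10 - (-36)) / (0 - (-2)) = 13
h[-3,-2,-1,0] = (13 - 22) / (0 - (-3)) = -3

-3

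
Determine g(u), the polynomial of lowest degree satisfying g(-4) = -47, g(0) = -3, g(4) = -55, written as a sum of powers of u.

Newton's divided differences:
g[-4,0] = (-3 - (-47)) / (0 - (-4)) = 11
g[0,4] = (-55 - (-3)) / (4 - 0) = -13
g[-4,0,4] = (-13 - 11) / (4 - (-4)) = -3
g(u) = -47 + 11·(u + 4) + (-3)·(u + 4)u
Expanding: g(u) = -3u^2 - u - 3

g(u) = -3u^2 - u - 3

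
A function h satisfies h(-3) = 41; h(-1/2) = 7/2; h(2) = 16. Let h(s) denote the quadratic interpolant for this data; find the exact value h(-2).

Evaluate each Lagrange basis at s = -2:
L_0(-2) = (-3/2)·(-4)/[(-5/2)·(-5)] = 12/25
L_1(-2) = (1)·(-4)/[(5/2)·(-5/2)] = 16/25
L_2(-2) = (1)·(-3/2)/[(5)·(5/2)] = -3/25
Sum: 41·(12/25) + 7/2·(16/25) + 16·(-3/25) = 20

20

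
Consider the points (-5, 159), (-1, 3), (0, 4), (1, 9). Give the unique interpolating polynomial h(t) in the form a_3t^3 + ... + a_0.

Newton's divided differences:
h[-5,-1] = (3 - 159) / (-1 - (-5)) = -39
h[-1,0] = (4 - 3) / (0 - (-1)) = 1
h[0,1] = (9 - 4) / (1 - 0) = 5
h[-5,-1,0] = (1 - (-39)) / (0 - (-5)) = 8
h[-1,0,1] = (5 - 1) / (1 - (-1)) = 2
h[-5,-1,0,1] = (2 - 8) / (1 - (-5)) = -1
h(t) = 159 + (-39)·(t + 5) + 8·(t + 5)(t + 1) + (-1)·(t + 5)(t + 1)t
Expanding: h(t) = -t^3 + 2t^2 + 4t + 4

h(t) = -t^3 + 2t^2 + 4t + 4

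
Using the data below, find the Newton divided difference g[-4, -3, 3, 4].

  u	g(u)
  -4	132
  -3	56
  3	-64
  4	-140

g[-4,-3] = (56 - 132) / (-3 - (-4)) = -76
g[-3,3] = (-64 - 56) / (3 - (-3)) = -20
g[3,4] = (-140 - (-64)) / (4 - 3) = -76
g[-4,-3,3] = (-20 - (-76)) / (3 - (-4)) = 8
g[-3,3,4] = (-76 - (-20)) / (4 - (-3)) = -8
g[-4,-3,3,4] = (-8 - 8) / (4 - (-4)) = -2

-2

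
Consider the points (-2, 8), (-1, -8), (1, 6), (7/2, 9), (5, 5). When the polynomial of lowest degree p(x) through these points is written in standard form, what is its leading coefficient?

The leading coefficient equals the top divided difference p[-2,-1,1,7/2,5].
p[-2,-1] = (-8 - 8) / (-1 - (-2)) = -16
p[-1,1] = (6 - (-8)) / (1 - (-1)) = 7
p[1,7/2] = (9 - 6) / (7/2 - 1) = 6/5
p[7/2,5] = (5 - 9) / (5 - 7/2) = -8/3
p[-2,-1,1] = (7 - (-16)) / (1 - (-2)) = 23/3
p[-1,1,7/2] = (6/5 - 7) / (7/2 - (-1)) = -58/45
p[1,7/2,5] = (-8/3 - 6/5) / (5 - 1) = -29/30
p[-2,-1,1,7/2] = (-58/45 - 23/3) / (7/2 - (-2)) = -806/495
p[-1,1,7/2,5] = (-29/30 - (-58/45)) / (5 - (-1)) = 29/540
p[-2,-1,1,7/2,5] = (29/540 - (-806/495)) / (5 - (-2)) = 9991/41580

9991/41580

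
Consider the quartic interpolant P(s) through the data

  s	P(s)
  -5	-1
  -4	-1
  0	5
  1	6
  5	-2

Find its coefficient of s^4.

L_0(s) = (s + 4)s(s - 1)(s - 5) / [300] = (1/300)s^4 - (1/150)s^3 - (19/300)s^2 + (1/15)s
L_1(s) = (s + 5)s(s - 1)(s - 5) / [-180] = -(1/180)s^4 + (1/180)s^3 + (5/36)s^2 - (5/36)s
L_2(s) = (s + 5)(s + 4)(s - 1)(s - 5) / [100] = (1/100)s^4 + (3/100)s^3 - (29/100)s^2 - (3/4)s + 1
L_3(s) = (s + 5)(s + 4)s(s - 5) / [-120] = -(1/120)s^4 - (1/30)s^3 + (5/24)s^2 + (5/6)s
L_4(s) = (s + 5)(s + 4)s(s - 1) / [1800] = (1/1800)s^4 + (1/225)s^3 + (11/1800)s^2 - (1/90)s
P(s) = (-1)·L_0 + (-1)·L_1 + 5·L_2 + 6·L_3 + (-2)·L_4
Only the coefficient of s^4 is needed; take it from each L_i and combine:
(-1)·(1/300) + (-1)·(-1/180) + 5·(1/100) + 6·(-1/120) + (-2)·(1/1800) = 1/900

1/900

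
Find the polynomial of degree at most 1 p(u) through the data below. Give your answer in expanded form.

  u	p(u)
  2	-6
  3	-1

Build the Lagrange basis polynomials:
L_0(u) = (u - 3) / [-1] = -u + 3
L_1(u) = (u - 2) / [1] = u - 2
p(u) = (-6)·L_0 + (-1)·L_1
  (-6)·L_0(u) = 6u - 18
  (-1)·L_1(u) = -u + 2
Adding term by term: 5u - 16

p(u) = 5u - 16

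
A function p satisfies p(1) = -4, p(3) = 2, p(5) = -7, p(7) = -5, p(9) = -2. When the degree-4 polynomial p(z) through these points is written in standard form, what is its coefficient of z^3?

L_0(z) = (z - 3)(z - 5)(z - 7)(z - 9) / [384] = (1/384)z^4 - (1/16)z^3 + (103/192)z^2 - (31/16)z + 315/128
L_1(z) = (z - 1)(z - 5)(z - 7)(z - 9) / [-96] = -(1/96)z^4 + (11/48)z^3 - (41/24)z^2 + (229/48)z - 105/32
L_2(z) = (z - 1)(z - 3)(z - 7)(z - 9) / [64] = (1/64)z^4 - (5/16)z^3 + (65/32)z^2 - (75/16)z + 189/64
L_3(z) = (z - 1)(z - 3)(z - 5)(z - 9) / [-96] = -(1/96)z^4 + (3/16)z^3 - (13/12)z^2 + (37/16)z - 45/32
L_4(z) = (z - 1)(z - 3)(z - 5)(z - 7) / [384] = (1/384)z^4 - (1/24)z^3 + (43/192)z^2 - (11/24)z + 35/128
p(z) = (-4)·L_0 + 2·L_1 + (-7)·L_2 + (-5)·L_3 + (-2)·L_4
Only the coefficient of z^3 is needed; take it from each L_i and combine:
(-4)·(-1/16) + 2·(11/48) + (-7)·(-5/16) + (-5)·(3/16) + (-2)·(-1/24) = 49/24

49/24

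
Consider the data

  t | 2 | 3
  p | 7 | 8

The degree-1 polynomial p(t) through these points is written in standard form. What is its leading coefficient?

The leading coefficient equals the top divided difference p[2,3].
p[2,3] = (8 - 7) / (3 - 2) = 1

1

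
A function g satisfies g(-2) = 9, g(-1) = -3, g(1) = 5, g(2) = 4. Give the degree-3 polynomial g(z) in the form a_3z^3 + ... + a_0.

g(z) = -(7/4)z^3 + (11/6)z^2 + (23/4)z - 5/6

L_0(z) = (z + 1)(z - 1)(z - 2) / [-12] = -(1/12)z^3 + (1/6)z^2 + (1/12)z - 1/6
L_1(z) = (z + 2)(z - 1)(z - 2) / [6] = (1/6)z^3 - (1/6)z^2 - (2/3)z + 2/3
L_2(z) = (z + 2)(z + 1)(z - 2) / [-6] = -(1/6)z^3 - (1/6)z^2 + (2/3)z + 2/3
L_3(z) = (z + 2)(z + 1)(z - 1) / [12] = (1/12)z^3 + (1/6)z^2 - (1/12)z - 1/6
g(z) = 9·L_0 + (-3)·L_1 + 5·L_2 + 4·L_3
  9·L_0(z) = -(3/4)z^3 + (3/2)z^2 + (3/4)z - 3/2
  (-3)·L_1(z) = -(1/2)z^3 + (1/2)z^2 + 2z - 2
  5·L_2(z) = -(5/6)z^3 - (5/6)z^2 + (10/3)z + 10/3
  4·L_3(z) = (1/3)z^3 + (2/3)z^2 - (1/3)z - 2/3
Adding term by term: -(7/4)z^3 + (11/6)z^2 + (23/4)z - 5/6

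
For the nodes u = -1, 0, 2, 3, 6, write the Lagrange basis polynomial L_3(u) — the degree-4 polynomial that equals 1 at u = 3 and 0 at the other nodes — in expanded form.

L_3(u) = (u + 1)u(u - 2)(u - 6) / [(4)·(3)·(1)·(-3)]
       = (u^4 - 7u^3 + 4u^2 + 12u) / (-36)

L_3(u) = -(1/36)u^4 + (7/36)u^3 - (1/9)u^2 - (1/3)u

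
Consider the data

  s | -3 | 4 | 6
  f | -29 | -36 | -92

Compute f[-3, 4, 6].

-3

f[-3,4] = (-36 - (-29)) / (4 - (-3)) = -1
f[4,6] = (-92 - (-36)) / (6 - 4) = -28
f[-3,4,6] = (-28 - (-1)) / (6 - (-3)) = -3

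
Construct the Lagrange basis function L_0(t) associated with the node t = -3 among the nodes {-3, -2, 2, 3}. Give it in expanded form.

L_0(t) = -(1/30)t^3 + (1/10)t^2 + (2/15)t - 2/5

L_0(t) = (t + 2)(t - 2)(t - 3) / [(-1)·(-5)·(-6)]
       = (t^3 - 3t^2 - 4t + 12) / (-30)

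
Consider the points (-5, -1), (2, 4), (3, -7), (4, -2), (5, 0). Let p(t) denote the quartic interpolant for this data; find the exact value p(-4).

Using Newton's divided-difference form:
p[-5,2] = (4 - (-1)) / (2 - (-5)) = 5/7
p[2,3] = (-7 - 4) / (3 - 2) = -11
p[3,4] = (-2 - (-7)) / (4 - 3) = 5
p[4,5] = (0 - (-2)) / (5 - 4) = 2
p[-5,2,3] = (-11 - 5/7) / (3 - (-5)) = -41/28
p[2,3,4] = (5 - (-11)) / (4 - 2) = 8
p[3,4,5] = (2 - 5) / (5 - 3) = -3/2
p[-5,2,3,4] = (8 - (-41/28)) / (4 - (-5)) = 265/252
p[2,3,4,5] = (-3/2 - 8) / (5 - 2) = -19/6
p[-5,2,3,4,5] = (-19/6 - 265/252) / (5 - (-5)) = -1063/2520
p(-4) = -1 + (5/7)·(1) + (-41/28)·(1)·(-6) + (265/252)·(1)·(-6)·(-7) + (-1063/2520)·(1)·(-6)·(-7)·(-8) = 972/5

972/5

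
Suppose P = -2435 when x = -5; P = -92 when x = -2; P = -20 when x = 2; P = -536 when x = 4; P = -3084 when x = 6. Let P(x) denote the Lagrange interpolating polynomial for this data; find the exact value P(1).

L_0(1) = (3)·(-1)·(-3)·(-5)/[(-3)·(-7)·(-9)·(-11)] = -5/231
L_1(1) = (6)·(-1)·(-3)·(-5)/[(3)·(-4)·(-6)·(-8)] = 5/32
L_2(1) = (6)·(3)·(-3)·(-5)/[(7)·(4)·(-2)·(-4)] = 135/112
L_3(1) = (6)·(3)·(-1)·(-5)/[(9)·(6)·(2)·(-2)] = -5/12
L_4(1) = (6)·(3)·(-1)·(-3)/[(11)·(8)·(4)·(2)] = 27/352
Sum: (-2435)·(-5/231) + (-92)·(5/32) + (-20)·(135/112) + (-536)·(-5/12) + (-3084)·(27/352) = 1

1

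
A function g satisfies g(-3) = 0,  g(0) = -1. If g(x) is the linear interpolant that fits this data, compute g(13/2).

Evaluate each Lagrange basis at x = 13/2:
L_0(13/2) = (13/2)/[(-3)] = -13/6
L_1(13/2) = (19/2)/[(3)] = 19/6
Sum: 0 + (-1)·(19/6) = -19/6

-19/6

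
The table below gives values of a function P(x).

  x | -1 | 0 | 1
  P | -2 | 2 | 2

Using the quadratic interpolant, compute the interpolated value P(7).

Evaluate each Lagrange basis at x = 7:
L_0(7) = (7)·(6)/[(-1)·(-2)] = 21
L_1(7) = (8)·(6)/[(1)·(-1)] = -48
L_2(7) = (8)·(7)/[(2)·(1)] = 28
Sum: (-2)·(21) + 2·(-48) + 2·(28) = -82

-82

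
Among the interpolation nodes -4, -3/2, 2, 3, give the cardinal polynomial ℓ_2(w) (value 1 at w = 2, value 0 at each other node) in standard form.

ℓ_2(w) = (w + 4)(w + 3/2)(w - 3) / [(6)·(7/2)·(-1)]
       = (w^3 + (5/2)w^2 - (21/2)w - 18) / (-21)

ℓ_2(w) = -(1/21)w^3 - (5/42)w^2 + (1/2)w + 6/7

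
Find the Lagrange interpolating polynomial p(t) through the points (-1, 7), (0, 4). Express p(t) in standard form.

L_0(t) = t / [-1] = -t
L_1(t) = (t + 1) / [1] = t + 1
p(t) = 7·L_0 + 4·L_1
  7·L_0(t) = -7t
  4·L_1(t) = 4t + 4
Adding term by term: -3t + 4

p(t) = -3t + 4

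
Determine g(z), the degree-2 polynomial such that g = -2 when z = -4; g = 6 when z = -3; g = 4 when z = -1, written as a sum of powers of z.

g(z) = -3z^2 - 13z - 6

Build the Lagrange basis polynomials:
L_0(z) = (z + 3)(z + 1) / [3] = (1/3)z^2 + (4/3)z + 1
L_1(z) = (z + 4)(z + 1) / [-2] = -(1/2)z^2 - (5/2)z - 2
L_2(z) = (z + 4)(z + 3) / [6] = (1/6)z^2 + (7/6)z + 2
g(z) = (-2)·L_0 + 6·L_1 + 4·L_2
  (-2)·L_0(z) = -(2/3)z^2 - (8/3)z - 2
  6·L_1(z) = -3z^2 - 15z - 12
  4·L_2(z) = (2/3)z^2 + (14/3)z + 8
Adding term by term: -3z^2 - 13z - 6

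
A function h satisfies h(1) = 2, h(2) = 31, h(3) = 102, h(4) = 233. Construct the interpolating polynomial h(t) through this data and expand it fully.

h(t) = 3t^3 + 3t^2 - t - 3

Newton's divided differences:
h[1,2] = (31 - 2) / (2 - 1) = 29
h[2,3] = (102 - 31) / (3 - 2) = 71
h[3,4] = (233 - 102) / (4 - 3) = 131
h[1,2,3] = (71 - 29) / (3 - 1) = 21
h[2,3,4] = (131 - 71) / (4 - 2) = 30
h[1,2,3,4] = (30 - 21) / (4 - 1) = 3
h(t) = 2 + 29·(t - 1) + 21·(t - 1)(t - 2) + 3·(t - 1)(t - 2)(t - 3)
Expanding: h(t) = 3t^3 + 3t^2 - t - 3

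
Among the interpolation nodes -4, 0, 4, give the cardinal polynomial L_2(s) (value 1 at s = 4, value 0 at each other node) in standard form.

L_2(s) = (s + 4)s / [(8)·(4)]
       = (s^2 + 4s) / (32)

L_2(s) = (1/32)s^2 + (1/8)s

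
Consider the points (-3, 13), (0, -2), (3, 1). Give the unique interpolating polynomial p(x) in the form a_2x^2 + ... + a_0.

p(x) = x^2 - 2x - 2

L_0(x) = x(x - 3) / [18] = (1/18)x^2 - (1/6)x
L_1(x) = (x + 3)(x - 3) / [-9] = -(1/9)x^2 + 1
L_2(x) = (x + 3)x / [18] = (1/18)x^2 + (1/6)x
p(x) = 13·L_0 + (-2)·L_1 + 1·L_2
  13·L_0(x) = (13/18)x^2 - (13/6)x
  (-2)·L_1(x) = (2/9)x^2 - 2
  1·L_2(x) = (1/18)x^2 + (1/6)x
Adding term by term: x^2 - 2x - 2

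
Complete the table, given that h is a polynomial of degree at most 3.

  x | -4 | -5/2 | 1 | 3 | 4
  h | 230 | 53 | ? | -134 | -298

-10

The 4 known values determine h uniquely (degree ≤ 3).
L_0(1) = (7/2)·(-2)·(-3)/[(-3/2)·(-7)·(-8)] = -1/4
L_1(1) = (5)·(-2)·(-3)/[(3/2)·(-11/2)·(-13/2)] = 80/143
L_2(1) = (5)·(7/2)·(-3)/[(7)·(11/2)·(-1)] = 15/11
L_3(1) = (5)·(7/2)·(-2)/[(8)·(13/2)·(1)] = -35/52
Sum: 230·(-1/4) + 53·(80/143) + (-134)·(15/11) + (-298)·(-35/52) = -10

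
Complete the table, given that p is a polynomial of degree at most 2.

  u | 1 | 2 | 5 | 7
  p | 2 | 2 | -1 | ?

The 3 known values determine p uniquely (degree ≤ 2).
Evaluate each Lagrange basis at u = 7:
L_0(7) = (5)·(2)/[(-1)·(-4)] = 5/2
L_1(7) = (6)·(2)/[(1)·(-3)] = -4
L_2(7) = (6)·(5)/[(4)·(3)] = 5/2
Sum: 2·(5/2) + 2·(-4) + (-1)·(5/2) = -11/2

-11/2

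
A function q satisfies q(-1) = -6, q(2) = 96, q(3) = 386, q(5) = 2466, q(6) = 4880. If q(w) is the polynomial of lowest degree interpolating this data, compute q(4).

Using Newton's divided-difference form:
q[-1,2] = (96 - (-6)) / (2 - (-1)) = 34
q[2,3] = (386 - 96) / (3 - 2) = 290
q[3,5] = (2466 - 386) / (5 - 3) = 1040
q[5,6] = (4880 - 2466) / (6 - 5) = 2414
q[-1,2,3] = (290 - 34) / (3 - (-1)) = 64
q[2,3,5] = (1040 - 290) / (5 - 2) = 250
q[3,5,6] = (2414 - 1040) / (6 - 3) = 458
q[-1,2,3,5] = (250 - 64) / (5 - (-1)) = 31
q[2,3,5,6] = (458 - 250) / (6 - 2) = 52
q[-1,2,3,5,6] = (52 - 31) / (6 - (-1)) = 3
q(4) = -6 + 34·(5) + 64·(5)·(2) + 31·(5)·(2)·(1) + 3·(5)·(2)·(1)·(-1) = 1084

1084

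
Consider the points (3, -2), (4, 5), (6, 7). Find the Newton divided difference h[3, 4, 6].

h[3,4] = (5 - (-2)) / (4 - 3) = 7
h[4,6] = (7 - 5) / (6 - 4) = 1
h[3,4,6] = (1 - 7) / (6 - 3) = -2

-2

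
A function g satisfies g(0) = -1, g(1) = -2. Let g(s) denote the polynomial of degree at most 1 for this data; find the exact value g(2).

-3

Evaluate each Lagrange basis at s = 2:
L_0(2) = (1)/[(-1)] = -1
L_1(2) = (2)/[(1)] = 2
Sum: (-1)·(-1) + (-2)·(2) = -3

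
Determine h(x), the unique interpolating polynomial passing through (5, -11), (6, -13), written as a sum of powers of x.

L_0(x) = (x - 6) / [-1] = -x + 6
L_1(x) = (x - 5) / [1] = x - 5
h(x) = (-11)·L_0 + (-13)·L_1
  (-11)·L_0(x) = 11x - 66
  (-13)·L_1(x) = -13x + 65
Adding term by term: -2x - 1

h(x) = -2x - 1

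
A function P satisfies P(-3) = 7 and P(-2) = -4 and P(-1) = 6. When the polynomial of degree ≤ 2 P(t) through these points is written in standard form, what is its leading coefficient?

21/2

L_0(t) = (t + 2)(t + 1) / [2] = (1/2)t^2 + (3/2)t + 1
L_1(t) = (t + 3)(t + 1) / [-1] = -t^2 - 4t - 3
L_2(t) = (t + 3)(t + 2) / [2] = (1/2)t^2 + (5/2)t + 3
P(t) = 7·L_0 + (-4)·L_1 + 6·L_2
Only the coefficient of t^2 is needed; take it from each L_i and combine:
7·(1/2) + (-4)·(-1) + 6·(1/2) = 21/2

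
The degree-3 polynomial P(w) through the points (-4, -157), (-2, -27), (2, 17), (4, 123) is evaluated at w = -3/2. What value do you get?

-29/2

Evaluate each Lagrange basis at w = -3/2:
L_0(-3/2) = (1/2)·(-7/2)·(-11/2)/[(-2)·(-6)·(-8)] = -77/768
L_1(-3/2) = (5/2)·(-7/2)·(-11/2)/[(2)·(-4)·(-6)] = 385/384
L_2(-3/2) = (5/2)·(1/2)·(-11/2)/[(6)·(4)·(-2)] = 55/384
L_3(-3/2) = (5/2)·(1/2)·(-7/2)/[(8)·(6)·(2)] = -35/768
Sum: (-157)·(-77/768) + (-27)·(385/384) + 17·(55/384) + 123·(-35/768) = -29/2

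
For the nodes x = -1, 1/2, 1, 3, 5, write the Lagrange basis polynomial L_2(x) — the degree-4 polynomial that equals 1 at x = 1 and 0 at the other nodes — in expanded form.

L_2(x) = (x + 1)(x - 1/2)(x - 3)(x - 5) / [(2)·(1/2)·(-2)·(-4)]
       = (x^4 - (15/2)x^3 + (21/2)x^2 + (23/2)x - 15/2) / (8)

L_2(x) = (1/8)x^4 - (15/16)x^3 + (21/16)x^2 + (23/16)x - 15/16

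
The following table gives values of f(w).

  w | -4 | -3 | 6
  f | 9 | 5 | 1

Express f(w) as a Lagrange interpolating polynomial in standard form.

f(w) = (16/45)w^2 - (68/45)w - 41/15

Build the Lagrange basis polynomials:
L_0(w) = (w + 3)(w - 6) / [10] = (1/10)w^2 - (3/10)w - 9/5
L_1(w) = (w + 4)(w - 6) / [-9] = -(1/9)w^2 + (2/9)w + 8/3
L_2(w) = (w + 4)(w + 3) / [90] = (1/90)w^2 + (7/90)w + 2/15
f(w) = 9·L_0 + 5·L_1 + 1·L_2
  9·L_0(w) = (9/10)w^2 - (27/10)w - 81/5
  5·L_1(w) = -(5/9)w^2 + (10/9)w + 40/3
  1·L_2(w) = (1/90)w^2 + (7/90)w + 2/15
Adding term by term: (16/45)w^2 - (68/45)w - 41/15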